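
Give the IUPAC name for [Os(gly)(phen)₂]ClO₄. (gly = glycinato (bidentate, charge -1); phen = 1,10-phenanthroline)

The 1 perchlorate counter-ion carries a total charge of -1, so each complex ion is 1+.
Ligand charges: 1×glycinato (-1 each), 2×1,10-phenanthroline (neutral); total -1. So Os + (-1) = 1+, giving Os = +2.
Ligands are named alphabetically: glycinato before phenanthroline.

(glycinato)bis(1,10-phenanthroline)osmium(II) perchlorate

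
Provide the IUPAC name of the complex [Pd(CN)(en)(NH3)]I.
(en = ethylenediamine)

The 1 iodide counter-ion carries a total charge of -1, so each complex ion is 1+.
Ligand charges: 1×ammine (neutral), 1×ethylenediamine (neutral), 1×cyano (-1 each); total -1. So Pd + (-1) = 1+, giving Pd = +2.
Ligands are named alphabetically: ammine before cyano before ethylenediamine.

amminecyano(ethylenediamine)palladium(II) iodide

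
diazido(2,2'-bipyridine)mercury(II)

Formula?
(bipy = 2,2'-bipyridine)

[Hg(bipy)(N3)2]

Ligands: 2 azido (N3, -1), 1 2,2'-bipyridine (bipy, neutral). Ligand charge sum = -2.
With Hg in oxidation state +2, the complex ion is [Hg...].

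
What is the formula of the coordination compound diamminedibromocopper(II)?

Ligands: 2 bromo (Br, -1), 2 ammine (NH3, neutral). Ligand charge sum = -2.
With Cu in oxidation state +2, the complex ion is [Cu...].

[CuBr2(NH3)2]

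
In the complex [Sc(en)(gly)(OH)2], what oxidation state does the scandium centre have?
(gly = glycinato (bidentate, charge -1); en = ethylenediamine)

No counter-ion: the bracketed complex is neutral.
Ligand charges: 1×gly = -1; 1×en neutral; 2×OH = -2; sum -3.
Sc + (-3) = 0 ⇒ Sc is +3.

+3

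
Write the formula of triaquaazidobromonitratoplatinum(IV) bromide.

Ligands: 1 azido (N3, -1), 3 aqua (H2O, neutral), 1 bromo (Br, -1), 1 nitrato (NO3, -1). Ligand charge sum = -3.
With Pt in oxidation state +4, the complex ion is [Pt...]^1+.
Charge balance with bromide (-1) requires 1 complex ion per 1 bromide.

[PtBr(H2O)3(N3)(NO3)]Br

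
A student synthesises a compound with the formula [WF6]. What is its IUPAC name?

There is no counter-ion, so the complex is neutral overall.
Ligand charges: 6×fluoro (-1 each); total -6. So W + (-6) = 0, giving W = +6.

hexafluorotungsten(VI)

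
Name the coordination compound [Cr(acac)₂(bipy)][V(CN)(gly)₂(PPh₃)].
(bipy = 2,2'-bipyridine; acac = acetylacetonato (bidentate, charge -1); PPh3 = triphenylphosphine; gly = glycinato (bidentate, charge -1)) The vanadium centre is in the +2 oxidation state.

bis(acetylacetonato)(2,2'-bipyridine)chromium(III) cyanobis(glycinato)(triphenylphosphine)vanadate(II)

V is given as +2; the anion's ligand charges sum to -3, so the complex anion is 1−.
A 1:1 salt means the cation carries the equal and opposite charge, 1+.
Cation: ligand charges sum to -2; for the ion to be 1+, Cr = +3.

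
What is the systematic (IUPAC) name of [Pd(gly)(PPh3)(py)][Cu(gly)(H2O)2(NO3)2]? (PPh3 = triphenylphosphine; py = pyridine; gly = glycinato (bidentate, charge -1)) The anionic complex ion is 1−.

Both ions are complex: the cation is named first with the plain metal name, the anion second with the -ate form; each ion's ligands are alphabetised independently.
The complex anion is given as 1−; its ligand charges sum to -3, so Cu = +2.
A 1:1 salt means the cation carries the equal and opposite charge, 1+.
Cation: ligand charges sum to -1; for the ion to be 1+, Pd = +2.

(glycinato)(pyridine)(triphenylphosphine)palladium(II) diaqua(glycinato)dinitratocuprate(II)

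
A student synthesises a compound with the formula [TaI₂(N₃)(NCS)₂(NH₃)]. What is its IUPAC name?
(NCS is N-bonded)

There is no counter-ion, so the complex is neutral overall.
Ligand charges: 2×iodo (-1 each), 1×azido (-1 each), 2×isothiocyanato (-1 each), 1×ammine (neutral); total -5. So Ta + (-5) = 0, giving Ta = +5.
Ligands are named alphabetically: ammine before azido before iodo before isothiocyanato.

ammineazidodiiododiisothiocyanatotantalum(V)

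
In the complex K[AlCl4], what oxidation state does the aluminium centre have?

1 potassium outside the brackets (+1 each) → the complex ion is 1−.
Ligand charges: 4×Cl = -4; sum -4.
Al + (-4) = 1− ⇒ Al is +3.

+3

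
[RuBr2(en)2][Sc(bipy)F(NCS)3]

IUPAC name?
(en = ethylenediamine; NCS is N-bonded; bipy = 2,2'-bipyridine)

dibromobis(ethylenediamine)ruthenium(III) (2,2'-bipyridine)fluorotriisothiocyanatoscandate(III)

Scandium is always +3 in its complexes; the anion's ligand charges sum to -4, so the complex anion is 1−.
A 1:1 salt means the cation carries the equal and opposite charge, 1+.
Cation: ligand charges sum to -2; for the ion to be 1+, Ru = +3.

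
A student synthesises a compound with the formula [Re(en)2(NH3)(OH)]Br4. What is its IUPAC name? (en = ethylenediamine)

The 4 bromide counter-ions carry a total charge of -4, so each complex ion is 4+.
Ligand charges: 1×ammine (neutral), 1×hydroxo (-1 each), 2×ethylenediamine (neutral); total -1. So Re + (-1) = 4+, giving Re = +5.
Ligands are named alphabetically: ammine before ethylenediamine before hydroxo.

amminebis(ethylenediamine)hydroxorhenium(V) bromide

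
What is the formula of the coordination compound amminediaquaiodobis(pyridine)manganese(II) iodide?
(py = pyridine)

Ligands: 1 ammine (NH3, neutral), 2 aqua (H2O, neutral), 2 pyridine (py, neutral), 1 iodo (I, -1). Ligand charge sum = -1.
With Mn in oxidation state +2, the complex ion is [Mn...]^1+.
Charge balance with iodide (-1) requires 1 complex ion per 1 iodide.

[Mn(H2O)2I(NH3)(py)2]I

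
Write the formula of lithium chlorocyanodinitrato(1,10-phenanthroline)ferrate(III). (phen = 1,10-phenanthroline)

Ligands: 1 chloro (Cl, -1), 2 nitrato (NO3, -1), 1 cyano (CN, -1), 1 1,10-phenanthroline (phen, neutral). Ligand charge sum = -4.
With Fe in oxidation state +3, the complex ion is [Fe...]^1−.
Charge balance with lithium (+1) requires 1 complex ion per 1 lithium.

Li[FeCl(CN)(NO3)2(phen)]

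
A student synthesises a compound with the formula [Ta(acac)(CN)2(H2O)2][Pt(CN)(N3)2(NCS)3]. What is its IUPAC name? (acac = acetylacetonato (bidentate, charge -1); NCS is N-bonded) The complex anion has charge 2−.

The complex anion is given as 2−; its ligand charges sum to -6, so Pt = +4.
A 1:1 salt means the cation carries the equal and opposite charge, 2+.
Cation: ligand charges sum to -3; for the ion to be 2+, Ta = +5.

(acetylacetonato)diaquadicyanotantalum(V) diazidocyanotriisothiocyanatoplatinate(IV)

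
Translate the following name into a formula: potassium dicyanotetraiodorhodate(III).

Ligands: 2 cyano (CN, -1), 4 iodo (I, -1). Ligand charge sum = -6.
Charge balance with potassium (+1) requires 1 complex ion per 3 potassium.

K3[Rh(CN)2I4]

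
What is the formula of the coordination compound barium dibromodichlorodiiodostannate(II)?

Ba2[SnBr2Cl2I2]

Ligands: 2 chloro (Cl, -1), 2 bromo (Br, -1), 2 iodo (I, -1). Ligand charge sum = -6.
With Sn in oxidation state +2, the complex ion is [Sn...]^4−.
Charge balance with barium (+2) requires 1 complex ion per 2 barium.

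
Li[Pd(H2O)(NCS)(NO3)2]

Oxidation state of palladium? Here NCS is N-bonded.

1 lithium outside the brackets (+1 each) → the complex ion is 1−.
Ligand charges: 1×H2O neutral; 1×NCS = -1; 2×NO3 = -2; sum -3.
Pd + (-3) = 1− ⇒ Pd is +2.

+2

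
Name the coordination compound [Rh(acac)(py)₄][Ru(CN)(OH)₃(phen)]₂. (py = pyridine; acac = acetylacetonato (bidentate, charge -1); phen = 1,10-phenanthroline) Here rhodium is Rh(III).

Both ions are complex: the cation is named first with the plain metal name, the anion second with the -ate form; each ion's ligands are alphabetised independently.
Rh is given as +3; the cation's ligand charges sum to -1, so the complex cation is 2+.
With 2 anions per cation, each anion must be 2/2 = 1−.
Anion: ligand charges sum to -4; for the ion to be 1−, Ru = +3.

(acetylacetonato)tetrakis(pyridine)rhodium(III) cyanotrihydroxo(1,10-phenanthroline)ruthenate(III)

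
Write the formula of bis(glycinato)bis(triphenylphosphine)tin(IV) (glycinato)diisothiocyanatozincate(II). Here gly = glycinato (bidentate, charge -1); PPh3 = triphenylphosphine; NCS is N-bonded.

Cation [Sn…]: ligand charges -2, Sn(IV) ⇒ ion charge 2+.
Anion [Zn…]: ligand charges -3, Zn(II) ⇒ ion charge 1−.
One 2+ cation requires 2 of the 1− anion.

[Sn(gly)2(PPh3)2][Zn(gly)(NCS)2]2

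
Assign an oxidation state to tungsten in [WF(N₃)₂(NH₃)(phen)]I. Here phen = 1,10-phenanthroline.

1 iodide outside the brackets (-1 each) → the complex ion is 1+.
Ligand charges: 1×phen neutral; 1×F = -1; 2×N3 = -2; 1×NH3 neutral; sum -3.
W + (-3) = 1+ ⇒ W is +4.

+4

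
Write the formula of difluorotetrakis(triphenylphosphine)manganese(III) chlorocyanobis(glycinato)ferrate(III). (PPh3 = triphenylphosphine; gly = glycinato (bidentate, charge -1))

[MnF2(PPh3)4][FeCl(CN)(gly)2]

Cation [Mn…]: ligand charges -2, Mn(III) ⇒ ion charge 1+.
Anion [Fe…]: ligand charges -4, Fe(III) ⇒ ion charge 1−.
One 1+ cation balances one 1− anion.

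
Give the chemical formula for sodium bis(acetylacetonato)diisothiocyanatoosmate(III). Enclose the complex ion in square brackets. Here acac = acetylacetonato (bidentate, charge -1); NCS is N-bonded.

Ligands: 2 acetylacetonato (acac, -1), 2 isothiocyanato (NCS, -1). Ligand charge sum = -4.
Charge balance with sodium (+1) requires 1 complex ion per 1 sodium.

Na[Os(acac)2(NCS)2]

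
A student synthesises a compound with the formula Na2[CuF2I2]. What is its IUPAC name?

sodium difluorodiiodocuprate(II)

The 2 sodium counter-ions carry a total charge of +2, so each complex ion is 2−.
Ligand charges: 2×fluoro (-1 each), 2×iodo (-1 each); total -4. So Cu + (-4) = 2−, giving Cu = +2.
Ligands are named alphabetically: fluoro before iodo.
The complex ion is anionic, so copper takes the -ate form cuprate(II).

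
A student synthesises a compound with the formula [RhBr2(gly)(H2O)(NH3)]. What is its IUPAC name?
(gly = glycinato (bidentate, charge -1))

ammineaquadibromo(glycinato)rhodium(III)

There is no counter-ion, so the complex is neutral overall.
Ligand charges: 1×glycinato (-1 each), 1×ammine (neutral), 1×aqua (neutral), 2×bromo (-1 each); total -3. So Rh + (-3) = 0, giving Rh = +3.
Ligands are named alphabetically: ammine before aqua before bromo before glycinato.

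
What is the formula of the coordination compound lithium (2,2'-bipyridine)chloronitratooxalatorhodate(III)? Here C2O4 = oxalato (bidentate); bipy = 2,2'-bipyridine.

Li[Rh(bipy)(C2O4)Cl(NO3)]

Ligands: 1 chloro (Cl, -1), 1 oxalato (C2O4, -2), 1 2,2'-bipyridine (bipy, neutral), 1 nitrato (NO3, -1). Ligand charge sum = -4.
With Rh in oxidation state +3, the complex ion is [Rh...]^1−.
Charge balance with lithium (+1) requires 1 complex ion per 1 lithium.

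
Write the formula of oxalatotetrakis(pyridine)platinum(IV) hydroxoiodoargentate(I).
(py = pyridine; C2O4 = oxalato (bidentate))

Cation [Pt…]: ligand charges -2, Pt(IV) ⇒ ion charge 2+.
Anion [Ag…]: ligand charges -2, Ag(I) ⇒ ion charge 1−.

[Pt(C2O4)(py)4][AgI(OH)]2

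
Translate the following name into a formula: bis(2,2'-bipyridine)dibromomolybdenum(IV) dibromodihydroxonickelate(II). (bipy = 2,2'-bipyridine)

[Mo(bipy)2Br2][NiBr2(OH)2]

Cation [Mo…]: ligand charges -2, Mo(IV) ⇒ ion charge 2+.
Anion [Ni…]: ligand charges -4, Ni(II) ⇒ ion charge 2−.
One 2+ cation balances one 2− anion.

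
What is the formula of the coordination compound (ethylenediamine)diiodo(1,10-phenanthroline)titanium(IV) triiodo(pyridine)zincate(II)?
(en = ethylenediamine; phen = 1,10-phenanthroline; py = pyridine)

[Ti(en)I2(phen)][ZnI3(py)]2

Cation [Ti…]: ligand charges -2, Ti(IV) ⇒ ion charge 2+.
Anion [Zn…]: ligand charges -3, Zn(II) ⇒ ion charge 1−.
One 2+ cation requires 2 of the 1− anion.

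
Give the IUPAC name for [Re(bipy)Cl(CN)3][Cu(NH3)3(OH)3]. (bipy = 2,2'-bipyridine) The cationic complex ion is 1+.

(2,2'-bipyridine)chlorotricyanorhenium(V) triamminetrihydroxocuprate(II)

Both ions are complex: the cation is named first with the plain metal name, the anion second with the -ate form; each ion's ligands are alphabetised independently.
The complex cation is given as 1+; its ligand charges sum to -4, so Re = +5.
A 1:1 salt means the anion carries the equal and opposite charge, 1−.
Anion: ligand charges sum to -3; for the ion to be 1−, Cu = +2.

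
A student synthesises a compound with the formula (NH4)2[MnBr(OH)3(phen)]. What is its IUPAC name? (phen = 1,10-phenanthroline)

ammonium bromotrihydroxo(1,10-phenanthroline)manganate(II)

The 2 ammonium counter-ions carry a total charge of +2, so each complex ion is 2−.
Ligand charges: 1×bromo (-1 each), 1×1,10-phenanthroline (neutral), 3×hydroxo (-1 each); total -4. So Mn + (-4) = 2−, giving Mn = +2.
The complex ion is anionic, so manganese takes the -ate form manganate(II).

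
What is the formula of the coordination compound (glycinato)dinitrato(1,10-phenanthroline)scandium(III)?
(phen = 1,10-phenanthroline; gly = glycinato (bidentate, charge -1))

[Sc(gly)(NO3)2(phen)]

Ligands: 1 1,10-phenanthroline (phen, neutral), 1 glycinato (gly, -1), 2 nitrato (NO3, -1). Ligand charge sum = -3.
With Sc in oxidation state +3, the complex ion is [Sc...].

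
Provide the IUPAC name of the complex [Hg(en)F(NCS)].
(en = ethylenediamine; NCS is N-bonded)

(ethylenediamine)fluoroisothiocyanatomercury(II)

There is no counter-ion, so the complex is neutral overall.
Ligand charges: 1×fluoro (-1 each), 1×ethylenediamine (neutral), 1×isothiocyanato (-1 each); total -2. So Hg + (-2) = 0, giving Hg = +2.
Ligands are named alphabetically: ethylenediamine before fluoro before isothiocyanato.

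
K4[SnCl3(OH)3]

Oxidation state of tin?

+2

4 potassium outside the brackets (+1 each) → the complex ion is 4−.
Ligand charges: 3×Cl = -3; 3×OH = -3; sum -6.
Sn + (-6) = 4− ⇒ Sn is +2.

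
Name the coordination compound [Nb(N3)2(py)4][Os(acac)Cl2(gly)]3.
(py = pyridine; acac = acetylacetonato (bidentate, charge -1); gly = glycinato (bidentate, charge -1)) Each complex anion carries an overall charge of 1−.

The complex anion is given as 1−; its ligand charges sum to -4, so Os = +3.
With 3 anions per cation, the cation must be 3×1 = 3+.
Cation: ligand charges sum to -2; for the ion to be 3+, Nb = +5.

diazidotetrakis(pyridine)niobium(V) (acetylacetonato)dichloro(glycinato)osmate(III)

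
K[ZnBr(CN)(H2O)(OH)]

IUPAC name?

The 1 potassium counter-ion carries a total charge of +1, so each complex ion is 1−.
Ligand charges: 1×hydroxo (-1 each), 1×cyano (-1 each), 1×bromo (-1 each), 1×aqua (neutral); total -3. So Zn + (-3) = 1−, giving Zn = +2.
Ligands are named alphabetically: aqua before bromo before cyano before hydroxo.
The complex ion is anionic, so zinc takes the -ate form zincate(II).

potassium aquabromocyanohydroxozincate(II)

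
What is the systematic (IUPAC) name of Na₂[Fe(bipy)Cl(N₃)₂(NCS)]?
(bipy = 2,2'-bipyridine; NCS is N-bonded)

The 2 sodium counter-ions carry a total charge of +2, so each complex ion is 2−.
Ligand charges: 1×chloro (-1 each), 1×2,2'-bipyridine (neutral), 1×isothiocyanato (-1 each), 2×azido (-1 each); total -4. So Fe + (-4) = 2−, giving Fe = +2.
The complex ion is anionic, so iron takes the -ate form ferrate(II).

sodium diazido(2,2'-bipyridine)chloroisothiocyanatoferrate(II)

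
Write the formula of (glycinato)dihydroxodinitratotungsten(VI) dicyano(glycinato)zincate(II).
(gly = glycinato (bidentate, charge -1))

Cation [W…]: ligand charges -5, W(VI) ⇒ ion charge 1+.
Anion [Zn…]: ligand charges -3, Zn(II) ⇒ ion charge 1−.
One 1+ cation balances one 1− anion.

[W(gly)(NO3)2(OH)2][Zn(CN)2(gly)]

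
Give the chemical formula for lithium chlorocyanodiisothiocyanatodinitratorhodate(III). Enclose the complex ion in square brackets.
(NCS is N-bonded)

Li3[RhCl(CN)(NCS)2(NO3)2]

Ligands: 1 cyano (CN, -1), 1 chloro (Cl, -1), 2 isothiocyanato (NCS, -1), 2 nitrato (NO3, -1). Ligand charge sum = -6.
With Rh in oxidation state +3, the complex ion is [Rh...]^3−.
Charge balance with lithium (+1) requires 1 complex ion per 3 lithium.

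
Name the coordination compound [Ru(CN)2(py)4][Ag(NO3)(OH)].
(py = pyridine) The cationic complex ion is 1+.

dicyanotetrakis(pyridine)ruthenium(III) hydroxonitratoargentate(I)

The complex cation is given as 1+; its ligand charges sum to -2, so Ru = +3.
A 1:1 salt means the anion carries the equal and opposite charge, 1−.
Anion: ligand charges sum to -2; for the ion to be 1−, Ag = +1.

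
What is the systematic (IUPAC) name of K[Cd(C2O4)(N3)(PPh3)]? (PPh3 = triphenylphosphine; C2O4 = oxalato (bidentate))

potassium azidooxalato(triphenylphosphine)cadmate(II)

The 1 potassium counter-ion carries a total charge of +1, so each complex ion is 1−.
Ligand charges: 1×triphenylphosphine (neutral), 1×azido (-1 each), 1×oxalato (-2 each); total -3. So Cd + (-3) = 1−, giving Cd = +2.
The complex ion is anionic, so cadmium takes the -ate form cadmate(II).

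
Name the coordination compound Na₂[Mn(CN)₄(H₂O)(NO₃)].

sodium aquatetracyanonitratomanganate(III)

The 2 sodium counter-ions carry a total charge of +2, so each complex ion is 2−.
Ligand charges: 1×aqua (neutral), 4×cyano (-1 each), 1×nitrato (-1 each); total -5. So Mn + (-5) = 2−, giving Mn = +3.
The complex ion is anionic, so manganese takes the -ate form manganate(III).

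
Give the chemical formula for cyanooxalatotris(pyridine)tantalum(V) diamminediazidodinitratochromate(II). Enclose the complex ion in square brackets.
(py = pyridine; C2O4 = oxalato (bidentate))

[Ta(C2O4)(CN)(py)3][Cr(N3)2(NH3)2(NO3)2]

Cation [Ta…]: ligand charges -3, Ta(V) ⇒ ion charge 2+.
Anion [Cr…]: ligand charges -4, Cr(II) ⇒ ion charge 2−.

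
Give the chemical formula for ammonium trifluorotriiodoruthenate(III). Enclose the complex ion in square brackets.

Ligands: 3 fluoro (F, -1), 3 iodo (I, -1). Ligand charge sum = -6.
Charge balance with ammonium (+1) requires 1 complex ion per 3 ammonium.

(NH4)3[RuF3I3]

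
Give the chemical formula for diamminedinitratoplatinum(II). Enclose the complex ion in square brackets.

[Pt(NH3)2(NO3)2]

Ligands: 2 ammine (NH3, neutral), 2 nitrato (NO3, -1). Ligand charge sum = -2.
With Pt in oxidation state +2, the complex ion is [Pt...].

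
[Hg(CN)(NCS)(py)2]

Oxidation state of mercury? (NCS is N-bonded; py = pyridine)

+2

No counter-ion: the bracketed complex is neutral.
Ligand charges: 1×NCS = -1; 2×py neutral; 1×CN = -1; sum -2.
Hg + (-2) = 0 ⇒ Hg is +2.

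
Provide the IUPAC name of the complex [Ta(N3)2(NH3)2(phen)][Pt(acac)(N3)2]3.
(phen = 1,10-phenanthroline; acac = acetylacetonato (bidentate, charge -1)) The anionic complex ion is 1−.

diamminediazido(1,10-phenanthroline)tantalum(V) (acetylacetonato)diazidoplatinate(II)

Both ions are complex: the cation is named first with the plain metal name, the anion second with the -ate form; each ion's ligands are alphabetised independently.
The complex anion is given as 1−; its ligand charges sum to -3, so Pt = +2.
With 3 anions per cation, the cation must be 3×1 = 3+.
Cation: ligand charges sum to -2; for the ion to be 3+, Ta = +5.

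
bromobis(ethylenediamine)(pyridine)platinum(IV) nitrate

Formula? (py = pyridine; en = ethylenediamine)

[PtBr(en)2(py)](NO3)3

Ligands: 1 pyridine (py, neutral), 1 bromo (Br, -1), 2 ethylenediamine (en, neutral). Ligand charge sum = -1.
Charge balance with nitrate (-1) requires 1 complex ion per 3 nitrate.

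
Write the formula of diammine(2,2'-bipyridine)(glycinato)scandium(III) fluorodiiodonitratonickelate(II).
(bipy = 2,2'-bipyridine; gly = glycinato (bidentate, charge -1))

Cation [Sc…]: ligand charges -1, Sc(III) ⇒ ion charge 2+.
Anion [Ni…]: ligand charges -4, Ni(II) ⇒ ion charge 2−.
One 2+ cation balances one 2− anion.

[Sc(bipy)(gly)(NH3)2][NiFI2(NO3)]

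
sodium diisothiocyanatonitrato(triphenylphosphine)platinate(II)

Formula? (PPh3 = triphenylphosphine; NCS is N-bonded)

Na[Pt(NCS)2(NO3)(PPh3)]

Ligands: 1 triphenylphosphine (PPh3, neutral), 2 isothiocyanato (NCS, -1), 1 nitrato (NO3, -1). Ligand charge sum = -3.
Charge balance with sodium (+1) requires 1 complex ion per 1 sodium.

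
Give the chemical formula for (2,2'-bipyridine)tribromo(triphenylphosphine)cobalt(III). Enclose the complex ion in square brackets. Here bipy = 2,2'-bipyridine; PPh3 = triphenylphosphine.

[Co(bipy)Br3(PPh3)]

Ligands: 1 2,2'-bipyridine (bipy, neutral), 1 triphenylphosphine (PPh3, neutral), 3 bromo (Br, -1). Ligand charge sum = -3.
With Co in oxidation state +3, the complex ion is [Co...].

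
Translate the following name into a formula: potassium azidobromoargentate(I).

Ligands: 1 bromo (Br, -1), 1 azido (N3, -1). Ligand charge sum = -2.
With Ag in oxidation state +1, the complex ion is [Ag...]^1−.
Charge balance with potassium (+1) requires 1 complex ion per 1 potassium.

K[AgBr(N3)]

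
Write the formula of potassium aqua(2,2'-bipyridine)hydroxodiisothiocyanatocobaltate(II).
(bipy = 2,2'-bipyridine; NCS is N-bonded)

Ligands: 1 2,2'-bipyridine (bipy, neutral), 1 hydroxo (OH, -1), 2 isothiocyanato (NCS, -1), 1 aqua (H2O, neutral). Ligand charge sum = -3.
Charge balance with potassium (+1) requires 1 complex ion per 1 potassium.

K[Co(bipy)(H2O)(NCS)2(OH)]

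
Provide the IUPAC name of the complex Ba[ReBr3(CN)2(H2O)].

The 1 barium counter-ion carries a total charge of +2, so each complex ion is 2−.
Ligand charges: 1×aqua (neutral), 3×bromo (-1 each), 2×cyano (-1 each); total -5. So Re + (-5) = 2−, giving Re = +3.
Ligands are named alphabetically: aqua before bromo before cyano.
The complex ion is anionic, so rhenium takes the -ate form rhenate(III).

barium aquatribromodicyanorhenate(III)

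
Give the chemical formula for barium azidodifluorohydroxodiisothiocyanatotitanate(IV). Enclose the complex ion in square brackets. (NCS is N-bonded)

Ba[TiF2(N3)(NCS)2(OH)]

Ligands: 1 hydroxo (OH, -1), 2 isothiocyanato (NCS, -1), 2 fluoro (F, -1), 1 azido (N3, -1). Ligand charge sum = -6.
With Ti in oxidation state +4, the complex ion is [Ti...]^2−.
Charge balance with barium (+2) requires 1 complex ion per 1 barium.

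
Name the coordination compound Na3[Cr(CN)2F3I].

sodium dicyanotrifluoroiodochromate(III)

The 3 sodium counter-ions carry a total charge of +3, so each complex ion is 3−.
Ligand charges: 1×iodo (-1 each), 3×fluoro (-1 each), 2×cyano (-1 each); total -6. So Cr + (-6) = 3−, giving Cr = +3.
The complex ion is anionic, so chromium takes the -ate form chromate(III).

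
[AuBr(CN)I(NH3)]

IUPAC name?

There is no counter-ion, so the complex is neutral overall.
Ligand charges: 1×bromo (-1 each), 1×cyano (-1 each), 1×iodo (-1 each), 1×ammine (neutral); total -3. So Au + (-3) = 0, giving Au = +3.
Ligands are named alphabetically: ammine before bromo before cyano before iodo.

amminebromocyanoiodogold(III)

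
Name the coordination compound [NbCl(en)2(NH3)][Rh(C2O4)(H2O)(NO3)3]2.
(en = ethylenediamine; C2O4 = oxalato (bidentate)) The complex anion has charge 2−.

amminechlorobis(ethylenediamine)niobium(V) aquatrinitratooxalatorhodate(III)

Both ions are complex: the cation is named first with the plain metal name, the anion second with the -ate form; each ion's ligands are alphabetised independently.
The complex anion is given as 2−; its ligand charges sum to -5, so Rh = +3.
With 2 anions per cation, the cation must be 2×2 = 4+.
Cation: ligand charges sum to -1; for the ion to be 4+, Nb = +5.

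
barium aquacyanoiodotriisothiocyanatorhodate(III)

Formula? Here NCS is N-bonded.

Ba[Rh(CN)(H2O)I(NCS)3]

Ligands: 1 iodo (I, -1), 1 cyano (CN, -1), 3 isothiocyanato (NCS, -1), 1 aqua (H2O, neutral). Ligand charge sum = -5.
Charge balance with barium (+2) requires 1 complex ion per 1 barium.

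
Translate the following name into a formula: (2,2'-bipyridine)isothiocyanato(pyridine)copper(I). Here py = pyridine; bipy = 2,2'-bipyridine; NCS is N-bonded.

Ligands: 1 pyridine (py, neutral), 1 2,2'-bipyridine (bipy, neutral), 1 isothiocyanato (NCS, -1). Ligand charge sum = -1.
With Cu in oxidation state +1, the complex ion is [Cu...].

[Cu(bipy)(NCS)(py)]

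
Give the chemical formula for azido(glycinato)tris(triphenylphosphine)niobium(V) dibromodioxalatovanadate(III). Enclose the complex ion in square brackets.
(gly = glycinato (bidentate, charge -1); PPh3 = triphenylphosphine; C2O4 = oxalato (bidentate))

Cation [Nb…]: ligand charges -2, Nb(V) ⇒ ion charge 3+.
Anion [V…]: ligand charges -6, V(III) ⇒ ion charge 3−.
One 3+ cation balances one 3− anion.

[Nb(gly)(N3)(PPh3)3][VBr2(C2O4)2]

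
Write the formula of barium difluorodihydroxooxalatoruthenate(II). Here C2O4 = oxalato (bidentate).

Ligands: 2 hydroxo (OH, -1), 2 fluoro (F, -1), 1 oxalato (C2O4, -2). Ligand charge sum = -6.
With Ru in oxidation state +2, the complex ion is [Ru...]^4−.
Charge balance with barium (+2) requires 1 complex ion per 2 barium.

Ba2[Ru(C2O4)F2(OH)2]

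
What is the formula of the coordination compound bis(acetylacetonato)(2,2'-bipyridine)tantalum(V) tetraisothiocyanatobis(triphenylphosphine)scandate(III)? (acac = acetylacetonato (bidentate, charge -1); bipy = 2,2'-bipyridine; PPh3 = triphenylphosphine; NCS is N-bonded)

Cation [Ta…]: ligand charges -2, Ta(V) ⇒ ion charge 3+.
Anion [Sc…]: ligand charges -4, Sc(III) ⇒ ion charge 1−.
One 3+ cation requires 3 of the 1− anion.

[Ta(acac)2(bipy)][Sc(NCS)4(PPh3)2]3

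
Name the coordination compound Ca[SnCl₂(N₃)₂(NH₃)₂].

The 1 calcium counter-ion carries a total charge of +2, so each complex ion is 2−.
Ligand charges: 2×azido (-1 each), 2×ammine (neutral), 2×chloro (-1 each); total -4. So Sn + (-4) = 2−, giving Sn = +2.
Ligands are named alphabetically: ammine before azido before chloro.
The complex ion is anionic, so tin takes the -ate form stannate(II).

calcium diamminediazidodichlorostannate(II)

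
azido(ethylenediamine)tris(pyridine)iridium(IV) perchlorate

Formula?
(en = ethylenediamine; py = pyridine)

Ligands: 1 azido (N3, -1), 1 ethylenediamine (en, neutral), 3 pyridine (py, neutral). Ligand charge sum = -1.
With Ir in oxidation state +4, the complex ion is [Ir...]^3+.
Charge balance with perchlorate (-1) requires 1 complex ion per 3 perchlorate.

[Ir(en)(N3)(py)3](ClO4)3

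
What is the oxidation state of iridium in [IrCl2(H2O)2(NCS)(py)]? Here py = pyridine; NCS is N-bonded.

+3

No counter-ion: the bracketed complex is neutral.
Ligand charges: 2×Cl = -2; 1×py neutral; 1×NCS = -1; 2×H2O neutral; sum -3.
Ir + (-3) = 0 ⇒ Ir is +3.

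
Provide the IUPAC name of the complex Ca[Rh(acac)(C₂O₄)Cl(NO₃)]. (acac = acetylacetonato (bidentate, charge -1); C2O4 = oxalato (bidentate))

The 1 calcium counter-ion carries a total charge of +2, so each complex ion is 2−.
Ligand charges: 1×acetylacetonato (-1 each), 1×nitrato (-1 each), 1×chloro (-1 each), 1×oxalato (-2 each); total -5. So Rh + (-5) = 2−, giving Rh = +3.
Ligands are named alphabetically: acetylacetonato before chloro before nitrato before oxalato.
The complex ion is anionic, so rhodium takes the -ate form rhodate(III).

calcium (acetylacetonato)chloronitratooxalatorhodate(III)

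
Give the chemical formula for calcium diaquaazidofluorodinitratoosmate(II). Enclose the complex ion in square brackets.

Ligands: 1 fluoro (F, -1), 2 nitrato (NO3, -1), 1 azido (N3, -1), 2 aqua (H2O, neutral). Ligand charge sum = -4.
With Os in oxidation state +2, the complex ion is [Os...]^2−.
Charge balance with calcium (+2) requires 1 complex ion per 1 calcium.

Ca[OsF(H2O)2(N3)(NO3)2]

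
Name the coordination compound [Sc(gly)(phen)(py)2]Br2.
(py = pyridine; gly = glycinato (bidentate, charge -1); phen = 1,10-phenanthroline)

(glycinato)(1,10-phenanthroline)bis(pyridine)scandium(III) bromide

The 2 bromide counter-ions carry a total charge of -2, so each complex ion is 2+.
Ligand charges: 2×pyridine (neutral), 1×glycinato (-1 each), 1×1,10-phenanthroline (neutral); total -1. So Sc + (-1) = 2+, giving Sc = +3.
Ligands are named alphabetically: glycinato before phenanthroline before pyridine.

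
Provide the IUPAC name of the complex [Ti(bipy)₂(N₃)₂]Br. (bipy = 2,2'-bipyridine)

diazidobis(2,2'-bipyridine)titanium(III) bromide

The 1 bromide counter-ion carries a total charge of -1, so each complex ion is 1+.
Ligand charges: 2×2,2'-bipyridine (neutral), 2×azido (-1 each); total -2. So Ti + (-2) = 1+, giving Ti = +3.
Ligands are named alphabetically: azido before bipyridine.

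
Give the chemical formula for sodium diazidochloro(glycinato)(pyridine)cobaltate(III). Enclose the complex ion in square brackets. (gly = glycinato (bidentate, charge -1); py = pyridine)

Na[CoCl(gly)(N3)2(py)]

Ligands: 1 glycinato (gly, -1), 2 azido (N3, -1), 1 chloro (Cl, -1), 1 pyridine (py, neutral). Ligand charge sum = -4.
With Co in oxidation state +3, the complex ion is [Co...]^1−.
Charge balance with sodium (+1) requires 1 complex ion per 1 sodium.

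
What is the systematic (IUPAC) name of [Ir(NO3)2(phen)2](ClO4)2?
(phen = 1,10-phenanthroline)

dinitratobis(1,10-phenanthroline)iridium(IV) perchlorate

The 2 perchlorate counter-ions carry a total charge of -2, so each complex ion is 2+.
Ligand charges: 2×nitrato (-1 each), 2×1,10-phenanthroline (neutral); total -2. So Ir + (-2) = 2+, giving Ir = +4.
Ligands are named alphabetically: nitrato before phenanthroline.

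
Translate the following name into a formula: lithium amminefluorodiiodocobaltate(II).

Ligands: 1 ammine (NH3, neutral), 1 fluoro (F, -1), 2 iodo (I, -1). Ligand charge sum = -3.
Charge balance with lithium (+1) requires 1 complex ion per 1 lithium.

Li[CoFI2(NH3)]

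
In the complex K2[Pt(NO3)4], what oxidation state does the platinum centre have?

+2

2 potassium outside the brackets (+1 each) → the complex ion is 2−.
Ligand charges: 4×NO3 = -4; sum -4.
Pt + (-4) = 2− ⇒ Pt is +2.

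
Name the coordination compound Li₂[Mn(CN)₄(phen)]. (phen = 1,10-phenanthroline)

The 2 lithium counter-ions carry a total charge of +2, so each complex ion is 2−.
Ligand charges: 4×cyano (-1 each), 1×1,10-phenanthroline (neutral); total -4. So Mn + (-4) = 2−, giving Mn = +2.
Ligands are named alphabetically: cyano before phenanthroline.
The complex ion is anionic, so manganese takes the -ate form manganate(II).

lithium tetracyano(1,10-phenanthroline)manganate(II)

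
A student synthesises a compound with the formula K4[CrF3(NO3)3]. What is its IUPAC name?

potassium trifluorotrinitratochromate(II)

The 4 potassium counter-ions carry a total charge of +4, so each complex ion is 4−.
Ligand charges: 3×fluoro (-1 each), 3×nitrato (-1 each); total -6. So Cr + (-6) = 4−, giving Cr = +2.
Ligands are named alphabetically: fluoro before nitrato.
The complex ion is anionic, so chromium takes the -ate form chromate(II).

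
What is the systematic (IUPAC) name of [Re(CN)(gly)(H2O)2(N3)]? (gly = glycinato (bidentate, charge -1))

diaquaazidocyano(glycinato)rhenium(III)

There is no counter-ion, so the complex is neutral overall.
Ligand charges: 1×cyano (-1 each), 2×aqua (neutral), 1×azido (-1 each), 1×glycinato (-1 each); total -3. So Re + (-3) = 0, giving Re = +3.
Ligands are named alphabetically: aqua before azido before cyano before glycinato.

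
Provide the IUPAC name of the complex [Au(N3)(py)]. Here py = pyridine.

azido(pyridine)gold(I)

There is no counter-ion, so the complex is neutral overall.
Ligand charges: 1×azido (-1 each), 1×pyridine (neutral); total -1. So Au + (-1) = 0, giving Au = +1.
Ligands are named alphabetically: azido before pyridine.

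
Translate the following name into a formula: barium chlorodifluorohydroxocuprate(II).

Ba[CuClF2(OH)]

Ligands: 1 chloro (Cl, -1), 1 hydroxo (OH, -1), 2 fluoro (F, -1). Ligand charge sum = -4.
With Cu in oxidation state +2, the complex ion is [Cu...]^2−.
Charge balance with barium (+2) requires 1 complex ion per 1 barium.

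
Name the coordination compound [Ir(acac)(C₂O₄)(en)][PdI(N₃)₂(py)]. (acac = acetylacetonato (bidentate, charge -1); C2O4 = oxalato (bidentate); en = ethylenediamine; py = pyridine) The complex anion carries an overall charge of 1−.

(acetylacetonato)(ethylenediamine)oxalatoiridium(IV) diazidoiodo(pyridine)palladate(II)

Both ions are complex: the cation is named first with the plain metal name, the anion second with the -ate form; each ion's ligands are alphabetised independently.
The complex anion is given as 1−; its ligand charges sum to -3, so Pd = +2.
A 1:1 salt means the cation carries the equal and opposite charge, 1+.
Cation: ligand charges sum to -3; for the ion to be 1+, Ir = +4.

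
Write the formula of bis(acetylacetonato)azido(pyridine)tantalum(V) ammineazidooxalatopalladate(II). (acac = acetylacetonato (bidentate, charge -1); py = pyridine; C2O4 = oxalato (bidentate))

Cation [Ta…]: ligand charges -3, Ta(V) ⇒ ion charge 2+.
Anion [Pd…]: ligand charges -3, Pd(II) ⇒ ion charge 1−.

[Ta(acac)2(N3)(py)][Pd(C2O4)(N3)(NH3)]2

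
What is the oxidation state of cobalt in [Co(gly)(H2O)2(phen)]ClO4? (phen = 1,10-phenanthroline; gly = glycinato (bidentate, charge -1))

+2

1 perchlorate outside the brackets (-1 each) → the complex ion is 1+.
Ligand charges: 1×phen neutral; 1×gly = -1; 2×H2O neutral; sum -1.
Co + (-1) = 1+ ⇒ Co is +2.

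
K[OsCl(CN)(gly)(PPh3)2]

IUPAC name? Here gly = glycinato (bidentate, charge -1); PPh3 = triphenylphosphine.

potassium chlorocyano(glycinato)bis(triphenylphosphine)osmate(II)

The 1 potassium counter-ion carries a total charge of +1, so each complex ion is 1−.
Ligand charges: 1×chloro (-1 each), 1×glycinato (-1 each), 1×cyano (-1 each), 2×triphenylphosphine (neutral); total -3. So Os + (-3) = 1−, giving Os = +2.
The complex ion is anionic, so osmium takes the -ate form osmate(II).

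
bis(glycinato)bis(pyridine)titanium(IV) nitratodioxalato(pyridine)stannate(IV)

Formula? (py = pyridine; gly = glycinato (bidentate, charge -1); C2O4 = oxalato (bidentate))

[Ti(gly)2(py)2][Sn(C2O4)2(NO3)(py)]2

Cation [Ti…]: ligand charges -2, Ti(IV) ⇒ ion charge 2+.
Anion [Sn…]: ligand charges -5, Sn(IV) ⇒ ion charge 1−.
One 2+ cation requires 2 of the 1− anion.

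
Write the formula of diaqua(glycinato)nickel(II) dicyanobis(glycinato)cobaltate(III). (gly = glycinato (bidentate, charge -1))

Cation [Ni…]: ligand charges -1, Ni(II) ⇒ ion charge 1+.
Anion [Co…]: ligand charges -4, Co(III) ⇒ ion charge 1−.

[Ni(gly)(H2O)2][Co(CN)2(gly)2]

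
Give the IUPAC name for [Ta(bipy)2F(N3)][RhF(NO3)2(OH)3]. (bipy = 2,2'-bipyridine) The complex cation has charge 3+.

Both ions are complex: the cation is named first with the plain metal name, the anion second with the -ate form; each ion's ligands are alphabetised independently.
The complex cation is given as 3+; its ligand charges sum to -2, so Ta = +5.
A 1:1 salt means the anion carries the equal and opposite charge, 3−.
Anion: ligand charges sum to -6; for the ion to be 3−, Rh = +3.

azidobis(2,2'-bipyridine)fluorotantalum(V) fluorotrihydroxodinitratorhodate(III)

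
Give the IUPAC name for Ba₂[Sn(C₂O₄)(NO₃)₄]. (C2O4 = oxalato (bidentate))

The 2 barium counter-ions carry a total charge of +4, so each complex ion is 4−.
Ligand charges: 1×oxalato (-2 each), 4×nitrato (-1 each); total -6. So Sn + (-6) = 4−, giving Sn = +2.
The complex ion is anionic, so tin takes the -ate form stannate(II).

barium tetranitratooxalatostannate(II)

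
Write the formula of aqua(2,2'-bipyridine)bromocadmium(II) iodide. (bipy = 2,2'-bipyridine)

Ligands: 1 2,2'-bipyridine (bipy, neutral), 1 aqua (H2O, neutral), 1 bromo (Br, -1). Ligand charge sum = -1.
Charge balance with iodide (-1) requires 1 complex ion per 1 iodide.

[Cd(bipy)Br(H2O)]I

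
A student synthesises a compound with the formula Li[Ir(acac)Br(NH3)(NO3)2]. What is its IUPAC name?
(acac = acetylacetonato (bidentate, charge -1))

lithium (acetylacetonato)amminebromodinitratoiridate(III)

The 1 lithium counter-ion carries a total charge of +1, so each complex ion is 1−.
Ligand charges: 1×bromo (-1 each), 2×nitrato (-1 each), 1×ammine (neutral), 1×acetylacetonato (-1 each); total -4. So Ir + (-4) = 1−, giving Ir = +3.
Ligands are named alphabetically: acetylacetonato before ammine before bromo before nitrato.
The complex ion is anionic, so iridium takes the -ate form iridate(III).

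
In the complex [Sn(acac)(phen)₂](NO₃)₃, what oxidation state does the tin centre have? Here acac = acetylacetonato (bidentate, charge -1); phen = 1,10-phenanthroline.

+4

3 nitrate outside the brackets (-1 each) → the complex ion is 3+.
Ligand charges: 1×acac = -1; 2×phen neutral; sum -1.
Sn + (-1) = 3+ ⇒ Sn is +4.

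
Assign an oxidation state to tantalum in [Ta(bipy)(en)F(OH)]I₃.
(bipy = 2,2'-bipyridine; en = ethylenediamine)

3 iodide outside the brackets (-1 each) → the complex ion is 3+.
Ligand charges: 1×OH = -1; 1×F = -1; 1×bipy neutral; 1×en neutral; sum -2.
Ta + (-2) = 3+ ⇒ Ta is +5.

+5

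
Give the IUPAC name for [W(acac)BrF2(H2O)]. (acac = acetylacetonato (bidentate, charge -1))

(acetylacetonato)aquabromodifluorotungsten(IV)

There is no counter-ion, so the complex is neutral overall.
Ligand charges: 1×acetylacetonato (-1 each), 1×bromo (-1 each), 1×aqua (neutral), 2×fluoro (-1 each); total -4. So W + (-4) = 0, giving W = +4.
Ligands are named alphabetically: acetylacetonato before aqua before bromo before fluoro.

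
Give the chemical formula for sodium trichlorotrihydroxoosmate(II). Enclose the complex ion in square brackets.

Na4[OsCl3(OH)3]

Ligands: 3 hydroxo (OH, -1), 3 chloro (Cl, -1). Ligand charge sum = -6.
Charge balance with sodium (+1) requires 1 complex ion per 4 sodium.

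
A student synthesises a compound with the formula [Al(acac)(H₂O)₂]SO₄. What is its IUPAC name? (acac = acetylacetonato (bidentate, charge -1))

(acetylacetonato)diaquaaluminium(III) sulfate

The 1 sulfate counter-ion carries a total charge of -2, so each complex ion is 2+.
Ligand charges: 2×aqua (neutral), 1×acetylacetonato (-1 each); total -1. So Al + (-1) = 2+, giving Al = +3.
Ligands are named alphabetically: acetylacetonato before aqua.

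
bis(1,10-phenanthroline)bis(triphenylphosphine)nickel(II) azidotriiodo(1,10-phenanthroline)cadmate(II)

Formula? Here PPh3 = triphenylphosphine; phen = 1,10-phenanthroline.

Cation [Ni…]: ligand charges 0, Ni(II) ⇒ ion charge 2+.
Anion [Cd…]: ligand charges -4, Cd(II) ⇒ ion charge 2−.
One 2+ cation balances one 2− anion.

[Ni(phen)2(PPh3)2][CdI3(N3)(phen)]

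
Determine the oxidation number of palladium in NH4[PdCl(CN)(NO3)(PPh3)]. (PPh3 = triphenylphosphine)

1 ammonium outside the brackets (+1 each) → the complex ion is 1−.
Ligand charges: 1×Cl = -1; 1×NO3 = -1; 1×CN = -1; 1×PPh3 neutral; sum -3.
Pd + (-3) = 1− ⇒ Pd is +2.

+2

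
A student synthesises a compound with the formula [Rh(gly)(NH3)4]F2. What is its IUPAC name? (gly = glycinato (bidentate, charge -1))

tetraammine(glycinato)rhodium(III) fluoride

The 2 fluoride counter-ions carry a total charge of -2, so each complex ion is 2+.
Ligand charges: 4×ammine (neutral), 1×glycinato (-1 each); total -1. So Rh + (-1) = 2+, giving Rh = +3.
Ligands are named alphabetically: ammine before glycinato.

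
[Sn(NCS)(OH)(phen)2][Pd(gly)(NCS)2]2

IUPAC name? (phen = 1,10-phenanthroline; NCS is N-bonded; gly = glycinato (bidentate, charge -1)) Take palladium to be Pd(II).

hydroxoisothiocyanatobis(1,10-phenanthroline)tin(IV) (glycinato)diisothiocyanatopalladate(II)

Both ions are complex: the cation is named first with the plain metal name, the anion second with the -ate form; each ion's ligands are alphabetised independently.
Pd is given as +2; the anion's ligand charges sum to -3, so the complex anion is 1−.
With 2 anions per cation, the cation must be 2×1 = 2+.
Cation: ligand charges sum to -2; for the ion to be 2+, Sn = +4.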